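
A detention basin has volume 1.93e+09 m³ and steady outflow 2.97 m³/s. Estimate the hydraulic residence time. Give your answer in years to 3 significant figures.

20.6 yr

Q = 2.97 m³/s × 3.156e+07 s/yr = 9.373e+07 m³/yr.
Hydraulic residence time τ = V/Q = 1.93e+09/9.373e+07 = 20.59 yr.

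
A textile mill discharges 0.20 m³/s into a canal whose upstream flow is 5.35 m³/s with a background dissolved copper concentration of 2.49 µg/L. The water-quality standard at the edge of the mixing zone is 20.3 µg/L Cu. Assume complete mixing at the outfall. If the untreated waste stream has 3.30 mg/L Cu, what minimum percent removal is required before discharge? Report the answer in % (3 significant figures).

84.9 %

2.49 µg/L = 0.00249 mg/L.
20.3 µg/L = 0.0203 mg/L.
Mass balance: 0.0203·5.55 = 0.2·Cₑ + 5.35·0.00249.
Cₑ = (0.1127 − 0.01332) / 0.2 = 0.4967 mg/L.
Required removal = 1 − 0.4967/3.30 = 84.95 %.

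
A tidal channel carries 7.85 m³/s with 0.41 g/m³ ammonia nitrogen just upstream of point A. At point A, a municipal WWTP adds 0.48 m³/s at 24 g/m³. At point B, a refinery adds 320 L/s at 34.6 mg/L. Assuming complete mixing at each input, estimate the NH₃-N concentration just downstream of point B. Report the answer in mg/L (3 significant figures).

After input A: C = (7.85·0.41 + 0.48·24) / 8.33 = 1.769 mg/L.
320 L/s = 0.32 m³/s.
After input B: C = (8.33·1.769 + 0.32·34.6) / 8.65 = 2.984 mg/L.

2.98 mg/L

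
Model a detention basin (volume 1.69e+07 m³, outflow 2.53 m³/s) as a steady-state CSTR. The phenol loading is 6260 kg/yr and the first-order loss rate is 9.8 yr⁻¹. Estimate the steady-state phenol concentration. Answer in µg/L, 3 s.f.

25.5 µg/L

Outflow Q = 2.53 m³/s × 3.156e+07 s/yr = 7.984e+07 m³/yr.
Steady-state CSTR mass balance: W = Q·C + k·V·C, so C = W/(Q + kV).
Q + kV = 7.984e+07 + 9.8·1.69e+07 = 2.455e+08 m³/yr.
C = 6260/2.455e+08 = 2.55e-05 kg/m³ = 0.0255 mg/L = 25.5 µg/L.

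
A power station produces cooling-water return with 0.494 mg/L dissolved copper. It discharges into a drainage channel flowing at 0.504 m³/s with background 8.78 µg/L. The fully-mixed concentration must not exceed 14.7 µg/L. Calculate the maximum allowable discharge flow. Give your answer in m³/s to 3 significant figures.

0.00623 m³/s

8.78 µg/L = 0.00878 mg/L.
14.7 µg/L = 0.0147 mg/L.
Mass balance at complete mixing: C_std·(Q_w + Q_r) = Q_w·C_e + Q_r·C_b.
Rearranging, Q_w = Q_r·(C_std − C_b)/(C_e − C_std) = 0.504·(0.0147 − 0.00878) / (0.494 − 0.0147) = 0.006225 m³/s.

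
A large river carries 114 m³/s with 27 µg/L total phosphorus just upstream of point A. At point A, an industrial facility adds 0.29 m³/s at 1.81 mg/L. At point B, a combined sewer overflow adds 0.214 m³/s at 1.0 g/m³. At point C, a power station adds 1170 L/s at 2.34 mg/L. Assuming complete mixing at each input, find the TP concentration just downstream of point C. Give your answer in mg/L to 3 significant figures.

27 µg/L = 0.027 mg/L.
After input A: C = (114·0.027 + 0.29·1.81) / 114.3 = 0.03152 mg/L.
After input B: C = (114.3·0.03152 + 0.214·1) / 114.5 = 0.03333 mg/L.
1170 L/s = 1.17 m³/s.
After input C: C = (114.5·0.03333 + 1.17·2.34) / 115.7 = 0.05667 mg/L.

0.0567 mg/L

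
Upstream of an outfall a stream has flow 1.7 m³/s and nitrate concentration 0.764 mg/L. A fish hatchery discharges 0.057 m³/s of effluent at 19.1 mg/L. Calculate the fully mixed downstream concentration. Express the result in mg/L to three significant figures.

By mass balance at complete mixing, C = (0.057·19.1 + 1.7·0.764) / (0.057 + 1.7) = 2.388/1.757 = 1.359 mg/L.

1.36 mg/L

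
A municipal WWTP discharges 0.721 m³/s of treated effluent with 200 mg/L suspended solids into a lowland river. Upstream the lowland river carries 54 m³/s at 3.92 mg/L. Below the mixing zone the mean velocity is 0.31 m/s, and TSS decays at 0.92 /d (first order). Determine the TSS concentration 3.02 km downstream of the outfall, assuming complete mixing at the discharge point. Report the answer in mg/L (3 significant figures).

5.86 mg/L

After complete mixing, C₀ = (0.721·200 + 54·3.92) / 54.72 = 6.504 mg/L.
Travel time t = 3020 m / 0.31 m/s = 9742 s = 0.1128 d.
C = 6.504·exp(−0.92·0.1128) = 6.504·0.9015 = 5.863 mg/L.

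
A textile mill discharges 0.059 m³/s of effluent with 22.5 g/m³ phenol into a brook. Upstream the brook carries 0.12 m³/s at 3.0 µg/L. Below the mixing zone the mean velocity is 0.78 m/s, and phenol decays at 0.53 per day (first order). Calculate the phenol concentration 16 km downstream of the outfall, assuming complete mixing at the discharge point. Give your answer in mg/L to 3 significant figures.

3.0 µg/L = 0.003 mg/L.
After complete mixing, C₀ = (0.059·22.5 + 0.12·0.003) / 0.179 = 7.418 mg/L.
Travel time t = 1.6e+04 m / 0.78 m/s = 2.051e+04 s = 0.2374 d.
C = 7.418·exp(−0.53·0.2374) = 7.418·0.8818 = 6.541 mg/L.

6.54 mg/L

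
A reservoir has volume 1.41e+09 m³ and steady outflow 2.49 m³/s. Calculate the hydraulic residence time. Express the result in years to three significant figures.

17.9 yr

Q = 2.49 m³/s × 3.156e+07 s/yr = 7.858e+07 m³/yr.
Hydraulic residence time τ = V/Q = 1.41e+09/7.858e+07 = 17.94 yr.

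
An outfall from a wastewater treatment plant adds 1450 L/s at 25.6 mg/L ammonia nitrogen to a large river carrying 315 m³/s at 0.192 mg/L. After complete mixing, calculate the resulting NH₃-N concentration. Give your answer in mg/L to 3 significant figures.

0.308 mg/L

1450 L/s = 1.45 m³/s.
Conservation of mass across the mixing zone: C = (1.45·25.6 + 315·0.192) / (1.45 + 315) = 97.6/316.4 = 0.3084 mg/L.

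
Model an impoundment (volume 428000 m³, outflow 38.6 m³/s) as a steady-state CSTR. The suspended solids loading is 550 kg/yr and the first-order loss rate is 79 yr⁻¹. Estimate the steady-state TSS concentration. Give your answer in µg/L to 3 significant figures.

0.439 µg/L

Outflow Q = 38.6 m³/s × 3.156e+07 s/yr = 1.218e+09 m³/yr.
Steady-state CSTR mass balance: W = Q·C + k·V·C, so C = W/(Q + kV).
Q + kV = 1.218e+09 + 79·428000 = 1.252e+09 m³/yr.
C = 550/1.252e+09 = 4.393e-07 kg/m³ = 0.0004393 mg/L = 0.4393 µg/L.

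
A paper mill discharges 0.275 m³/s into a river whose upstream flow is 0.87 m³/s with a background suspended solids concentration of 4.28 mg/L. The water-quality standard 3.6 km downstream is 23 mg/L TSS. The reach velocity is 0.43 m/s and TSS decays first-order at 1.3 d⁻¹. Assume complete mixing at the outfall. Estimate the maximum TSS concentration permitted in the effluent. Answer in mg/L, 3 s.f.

Travel time to the compliance point: t = 3600/0.43 = 8372 s = 0.0969 d; decay factor exp(−1.3·0.0969) = 0.8816.
So the concentration just after mixing may be at most 23/0.8816 = 26.09 mg/L.
Mass balance: 26.09·1.145 = 0.275·Cₑ + 0.87·4.28.
Cₑ = (29.87 − 3.724) / 0.275 = 95.08 mg/L.

95.1 mg/L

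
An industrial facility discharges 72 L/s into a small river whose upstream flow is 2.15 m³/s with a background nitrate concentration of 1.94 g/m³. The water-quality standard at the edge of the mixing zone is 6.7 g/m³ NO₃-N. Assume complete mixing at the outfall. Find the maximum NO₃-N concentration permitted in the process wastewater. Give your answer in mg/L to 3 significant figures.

72 L/s = 0.072 m³/s.
Mass balance: 6.7·2.222 = 0.072·Cₑ + 2.15·1.94.
Cₑ = (14.89 − 4.171) / 0.072 = 148.8 mg/L.

149 mg/L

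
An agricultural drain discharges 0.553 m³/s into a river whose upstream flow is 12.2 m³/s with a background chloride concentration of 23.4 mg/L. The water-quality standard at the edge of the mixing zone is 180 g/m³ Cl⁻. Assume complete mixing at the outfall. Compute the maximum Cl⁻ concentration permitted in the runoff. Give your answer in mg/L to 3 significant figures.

Mass balance: 180·12.75 = 0.553·Cₑ + 12.2·23.4.
Cₑ = (2296 − 285.5) / 0.553 = 3635 mg/L.

3630 mg/L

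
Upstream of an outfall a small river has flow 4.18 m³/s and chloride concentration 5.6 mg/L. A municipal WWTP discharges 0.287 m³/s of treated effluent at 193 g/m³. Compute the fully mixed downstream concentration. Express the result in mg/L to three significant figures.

By mass balance at complete mixing, C = (0.287·193 + 4.18·5.6) / (0.287 + 4.18) = 78.8/4.467 = 17.64 mg/L.

17.6 mg/L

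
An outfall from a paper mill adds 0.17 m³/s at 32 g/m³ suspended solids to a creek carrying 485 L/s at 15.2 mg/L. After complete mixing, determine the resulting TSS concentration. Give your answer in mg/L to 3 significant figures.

19.6 mg/L

485 L/s = 0.485 m³/s.
By mass balance at complete mixing, C = (0.17·32 + 0.485·15.2) / (0.17 + 0.485) = 12.81/0.655 = 19.56 mg/L.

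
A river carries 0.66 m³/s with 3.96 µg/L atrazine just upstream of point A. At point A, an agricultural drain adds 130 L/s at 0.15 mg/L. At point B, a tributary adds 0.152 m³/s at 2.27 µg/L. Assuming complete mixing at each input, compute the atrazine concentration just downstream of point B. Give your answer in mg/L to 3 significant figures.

3.96 µg/L = 0.00396 mg/L.
130 L/s = 0.13 m³/s.
After input A: C = (0.66·0.00396 + 0.13·0.15) / 0.79 = 0.02799 mg/L.
2.27 µg/L = 0.00227 mg/L.
After input B: C = (0.79·0.02799 + 0.152·0.00227) / 0.942 = 0.02384 mg/L.

0.0238 mg/L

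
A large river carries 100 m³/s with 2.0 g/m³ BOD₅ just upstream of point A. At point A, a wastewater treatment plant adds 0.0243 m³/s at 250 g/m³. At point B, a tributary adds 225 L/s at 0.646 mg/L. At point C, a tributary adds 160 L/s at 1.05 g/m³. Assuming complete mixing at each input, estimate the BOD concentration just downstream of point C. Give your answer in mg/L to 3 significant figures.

2.06 mg/L

After input A: C = (100·2 + 0.0243·250) / 100 = 2.06 mg/L.
225 L/s = 0.225 m³/s.
After input B: C = (100·2.06 + 0.225·0.646) / 100.2 = 2.057 mg/L.
160 L/s = 0.16 m³/s.
After input C: C = (100.2·2.057 + 0.16·1.05) / 100.4 = 2.055 mg/L.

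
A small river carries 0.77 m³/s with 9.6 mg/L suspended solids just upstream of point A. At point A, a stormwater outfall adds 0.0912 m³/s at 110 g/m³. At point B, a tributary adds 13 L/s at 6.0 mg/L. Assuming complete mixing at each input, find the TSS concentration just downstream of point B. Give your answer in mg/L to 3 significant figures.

After input A: C = (0.77·9.6 + 0.0912·110) / 0.8612 = 20.23 mg/L.
13 L/s = 0.013 m³/s.
After input B: C = (0.8612·20.23 + 0.013·6) / 0.8742 = 20.02 mg/L.

20.0 mg/L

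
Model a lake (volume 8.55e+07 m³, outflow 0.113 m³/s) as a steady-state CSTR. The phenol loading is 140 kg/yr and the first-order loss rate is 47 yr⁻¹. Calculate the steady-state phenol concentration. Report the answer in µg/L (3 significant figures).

Outflow Q = 0.113 m³/s × 3.156e+07 s/yr = 3.566e+06 m³/yr.
Steady-state CSTR mass balance: W = Q·C + k·V·C, so C = W/(Q + kV).
Q + kV = 3.566e+06 + 47·8.55e+07 = 4.022e+09 m³/yr.
C = 140/4.022e+09 = 3.481e-08 kg/m³ = 3.481e-05 mg/L = 0.03481 µg/L.

0.0348 µg/L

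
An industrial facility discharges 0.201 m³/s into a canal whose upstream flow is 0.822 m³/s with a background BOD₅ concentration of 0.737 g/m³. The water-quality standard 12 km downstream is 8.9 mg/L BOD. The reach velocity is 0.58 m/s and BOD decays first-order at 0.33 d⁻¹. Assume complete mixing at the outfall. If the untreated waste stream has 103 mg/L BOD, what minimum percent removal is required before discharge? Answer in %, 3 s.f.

Travel time to the compliance point: t = 1.2e+04/0.58 = 2.069e+04 s = 0.2395 d; decay factor exp(−0.33·0.2395) = 0.924.
So the concentration just after mixing may be at most 8.9/0.924 = 9.632 mg/L.
Mass balance: 9.632·1.023 = 0.201·Cₑ + 0.822·0.737.
Cₑ = (9.853 − 0.6058) / 0.201 = 46.01 mg/L.
Required removal = 1 − 46.01/103 = 55.33 %.

55.3 %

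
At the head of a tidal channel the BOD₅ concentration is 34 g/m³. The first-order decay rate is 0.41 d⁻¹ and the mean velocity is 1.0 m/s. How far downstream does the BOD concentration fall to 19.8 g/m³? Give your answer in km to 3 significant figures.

114 km

From C = C₀·e^(−kt), t = ln(C₀/C)/k = ln(34/19.8)/0.41 = 0.5407/0.41 = 1.319 d.
Distance = v·t = 1.0 m/s × 1.139e+05 s = 1.139e+05 m = 113.9 km.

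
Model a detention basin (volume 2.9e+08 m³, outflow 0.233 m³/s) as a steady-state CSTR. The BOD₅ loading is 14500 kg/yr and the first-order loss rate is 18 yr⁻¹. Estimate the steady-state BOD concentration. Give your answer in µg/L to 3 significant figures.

2.77 µg/L

Outflow Q = 0.233 m³/s × 3.156e+07 s/yr = 7.353e+06 m³/yr.
Steady-state CSTR mass balance: W = Q·C + k·V·C, so C = W/(Q + kV).
Q + kV = 7.353e+06 + 18·2.9e+08 = 5.227e+09 m³/yr.
C = 14500/5.227e+09 = 2.774e-06 kg/m³ = 0.002774 mg/L = 2.774 µg/L.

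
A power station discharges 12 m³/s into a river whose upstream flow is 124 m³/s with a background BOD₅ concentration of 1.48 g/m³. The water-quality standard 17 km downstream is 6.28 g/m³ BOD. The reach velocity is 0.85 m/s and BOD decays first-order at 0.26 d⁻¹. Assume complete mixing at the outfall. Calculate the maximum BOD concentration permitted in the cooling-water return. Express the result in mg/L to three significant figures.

Travel time to the compliance point: t = 1.7e+04/0.85 = 2e+04 s = 0.2315 d; decay factor exp(−0.26·0.2315) = 0.9416.
So the concentration just after mixing may be at most 6.28/0.9416 = 6.67 mg/L.
Mass balance: 6.67·136 = 12·Cₑ + 124·1.48.
Cₑ = (907.1 − 183.5) / 12 = 60.3 mg/L.

60.3 mg/L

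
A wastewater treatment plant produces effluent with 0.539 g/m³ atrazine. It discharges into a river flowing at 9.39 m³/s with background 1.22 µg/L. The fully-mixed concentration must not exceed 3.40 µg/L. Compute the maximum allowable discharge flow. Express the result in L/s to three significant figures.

38.2 L/s

1.22 µg/L = 0.00122 mg/L.
3.40 µg/L = 0.0034 mg/L.
Mass balance at complete mixing: C_std·(Q_w + Q_r) = Q_w·C_e + Q_r·C_b.
Rearranging, Q_w = Q_r·(C_std − C_b)/(C_e − C_std) = 9.39·(0.0034 − 0.00122) / (0.539 − 0.0034) = 0.03822 m³/s.
= 38.22 L/s.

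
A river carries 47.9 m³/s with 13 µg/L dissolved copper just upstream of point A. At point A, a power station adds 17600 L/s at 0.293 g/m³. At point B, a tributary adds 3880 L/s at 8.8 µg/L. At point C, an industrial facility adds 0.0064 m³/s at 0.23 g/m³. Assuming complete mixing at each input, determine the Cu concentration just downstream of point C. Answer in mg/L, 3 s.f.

0.0838 mg/L

13 µg/L = 0.013 mg/L.
17600 L/s = 17.6 m³/s.
After input A: C = (47.9·0.013 + 17.6·0.293) / 65.5 = 0.08824 mg/L.
3880 L/s = 3.88 m³/s.
8.8 µg/L = 0.0088 mg/L.
After input B: C = (65.5·0.08824 + 3.88·0.0088) / 69.38 = 0.08379 mg/L.
After input C: C = (69.38·0.08379 + 0.0064·0.23) / 69.39 = 0.08381 mg/L.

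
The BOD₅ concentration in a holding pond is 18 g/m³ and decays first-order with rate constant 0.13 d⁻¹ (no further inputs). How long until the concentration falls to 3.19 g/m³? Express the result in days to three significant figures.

t = ln(C₀/C)/k = ln(18/3.19)/0.13 = 1.73/0.13 = 13.31 d.

13.3 d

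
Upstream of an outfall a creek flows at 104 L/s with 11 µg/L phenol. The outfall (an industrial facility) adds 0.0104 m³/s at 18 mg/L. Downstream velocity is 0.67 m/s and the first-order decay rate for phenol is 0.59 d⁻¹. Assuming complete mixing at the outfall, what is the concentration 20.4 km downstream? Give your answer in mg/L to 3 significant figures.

1.34 mg/L

104 L/s = 0.104 m³/s.
11 µg/L = 0.011 mg/L.
After complete mixing, C₀ = (0.0104·18 + 0.104·0.011) / 0.1144 = 1.646 mg/L.
Travel time t = 2.04e+04 m / 0.67 m/s = 3.045e+04 s = 0.3524 d.
C = 1.646·exp(−0.59·0.3524) = 1.646·0.8123 = 1.337 mg/L.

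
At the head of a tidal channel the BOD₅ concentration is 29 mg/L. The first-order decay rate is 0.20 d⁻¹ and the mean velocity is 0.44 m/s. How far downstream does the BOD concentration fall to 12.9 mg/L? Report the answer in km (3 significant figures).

From C = C₀·e^(−kt), t = ln(C₀/C)/k = ln(29/12.9)/0.20 = 0.8101/0.20 = 4.05 d.
Distance = v·t = 0.44 m/s × 3.499e+05 s = 1.54e+05 m = 154 km.

154 km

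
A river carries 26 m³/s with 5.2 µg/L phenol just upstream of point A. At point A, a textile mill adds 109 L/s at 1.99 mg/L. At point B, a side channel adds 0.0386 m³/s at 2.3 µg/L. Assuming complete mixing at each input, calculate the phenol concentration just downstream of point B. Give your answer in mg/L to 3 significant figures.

5.2 µg/L = 0.0052 mg/L.
109 L/s = 0.109 m³/s.
After input A: C = (26·0.0052 + 0.109·1.99) / 26.11 = 0.01349 mg/L.
2.3 µg/L = 0.0023 mg/L.
After input B: C = (26.11·0.01349 + 0.0386·0.0023) / 26.15 = 0.01347 mg/L.

0.0135 mg/L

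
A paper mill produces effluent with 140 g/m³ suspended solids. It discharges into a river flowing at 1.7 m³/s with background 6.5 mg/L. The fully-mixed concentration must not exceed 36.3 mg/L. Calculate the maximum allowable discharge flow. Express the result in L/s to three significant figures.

Mass balance at complete mixing: C_std·(Q_w + Q_r) = Q_w·C_e + Q_r·C_b.
Rearranging, Q_w = Q_r·(C_std − C_b)/(C_e − C_std) = 1.7·(36.3 − 6.5) / (140 − 36.3) = 0.4885 m³/s.
= 488.5 L/s.

489 L/s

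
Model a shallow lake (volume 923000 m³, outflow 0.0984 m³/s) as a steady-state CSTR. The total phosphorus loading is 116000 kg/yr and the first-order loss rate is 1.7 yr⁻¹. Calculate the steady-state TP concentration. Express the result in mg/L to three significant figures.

Outflow Q = 0.0984 m³/s × 3.156e+07 s/yr = 3.105e+06 m³/yr.
Steady-state CSTR mass balance: W = Q·C + k·V·C, so C = W/(Q + kV).
Q + kV = 3.105e+06 + 1.7·923000 = 4.674e+06 m³/yr.
C = 116000/4.674e+06 = 0.02482 kg/m³ = 24.82 mg/L.

24.8 mg/L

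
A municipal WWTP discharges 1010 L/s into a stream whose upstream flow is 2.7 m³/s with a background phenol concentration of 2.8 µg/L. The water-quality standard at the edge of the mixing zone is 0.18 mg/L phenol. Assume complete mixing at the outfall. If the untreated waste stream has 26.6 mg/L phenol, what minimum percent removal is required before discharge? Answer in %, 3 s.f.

1010 L/s = 1.01 m³/s.
2.8 µg/L = 0.0028 mg/L.
Mass balance: 0.18·3.71 = 1.01·Cₑ + 2.7·0.0028.
Cₑ = (0.6678 − 0.00756) / 1.01 = 0.6537 mg/L.
Required removal = 1 − 0.6537/26.6 = 97.54 %.

97.5 %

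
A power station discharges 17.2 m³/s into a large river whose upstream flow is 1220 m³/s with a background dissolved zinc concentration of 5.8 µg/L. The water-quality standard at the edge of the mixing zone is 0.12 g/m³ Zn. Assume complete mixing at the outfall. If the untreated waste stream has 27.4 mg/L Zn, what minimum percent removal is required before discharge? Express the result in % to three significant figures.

70.0 %

5.8 µg/L = 0.0058 mg/L.
Mass balance: 0.12·1237 = 17.2·Cₑ + 1220·0.0058.
Cₑ = (148.5 − 7.076) / 17.2 = 8.22 mg/L.
Required removal = 1 − 8.22/27.4 = 70 %.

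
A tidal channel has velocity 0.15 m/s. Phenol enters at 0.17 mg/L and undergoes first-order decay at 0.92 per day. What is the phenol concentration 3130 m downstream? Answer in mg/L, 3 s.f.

0.136 mg/L

Travel time t = 3130 m / 0.15 m/s = 3130/0.15 = 2.087e+04 s = 0.2415 d.
First-order decay: C = 0.17·exp(−0.92·0.2415) = 0.17·0.8008 = 0.1361 mg/L.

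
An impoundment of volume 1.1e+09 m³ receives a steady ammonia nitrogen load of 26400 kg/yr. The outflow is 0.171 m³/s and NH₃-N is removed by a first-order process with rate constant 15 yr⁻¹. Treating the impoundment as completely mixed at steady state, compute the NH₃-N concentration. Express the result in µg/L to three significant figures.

Outflow Q = 0.171 m³/s × 3.156e+07 s/yr = 5.396e+06 m³/yr.
Steady-state CSTR mass balance: W = Q·C + k·V·C, so C = W/(Q + kV).
Q + kV = 5.396e+06 + 15·1.1e+09 = 1.651e+10 m³/yr.
C = 26400/1.651e+10 = 1.599e-06 kg/m³ = 0.001599 mg/L = 1.599 µg/L.

1.60 µg/L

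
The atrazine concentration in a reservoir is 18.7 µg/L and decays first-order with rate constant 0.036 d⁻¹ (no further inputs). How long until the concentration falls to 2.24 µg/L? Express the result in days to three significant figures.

58.9 d

t = ln(C₀/C)/k = ln(18.7/2.24)/0.036 = 2.122/0.036 = 58.95 d.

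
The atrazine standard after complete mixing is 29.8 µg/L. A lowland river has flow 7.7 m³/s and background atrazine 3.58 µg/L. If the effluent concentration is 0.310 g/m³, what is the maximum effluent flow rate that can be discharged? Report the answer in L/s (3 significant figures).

721 L/s

3.58 µg/L = 0.00358 mg/L.
29.8 µg/L = 0.0298 mg/L.
Mass balance at complete mixing: C_std·(Q_w + Q_r) = Q_w·C_e + Q_r·C_b.
Rearranging, Q_w = Q_r·(C_std − C_b)/(C_e − C_std) = 7.7·(0.0298 − 0.00358) / (0.31 − 0.0298) = 0.7205 m³/s.
= 720.5 L/s.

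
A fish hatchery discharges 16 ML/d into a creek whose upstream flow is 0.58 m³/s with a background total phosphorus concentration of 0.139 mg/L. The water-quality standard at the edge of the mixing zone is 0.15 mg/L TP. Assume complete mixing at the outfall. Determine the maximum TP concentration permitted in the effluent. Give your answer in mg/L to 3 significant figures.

0.184 mg/L

16 ML/d = 0.1852 m³/s.
Mass balance: 0.15·0.7652 = 0.1852·Cₑ + 0.58·0.139.
Cₑ = (0.1148 − 0.08062) / 0.1852 = 0.1845 mg/L.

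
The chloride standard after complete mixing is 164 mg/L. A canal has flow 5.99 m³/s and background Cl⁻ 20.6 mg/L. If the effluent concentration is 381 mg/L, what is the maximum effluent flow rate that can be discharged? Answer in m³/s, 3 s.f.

Mass balance at complete mixing: C_std·(Q_w + Q_r) = Q_w·C_e + Q_r·C_b.
Rearranging, Q_w = Q_r·(C_std − C_b)/(C_e − C_std) = 5.99·(164 − 20.6) / (381 − 164) = 3.958 m³/s.

3.96 m³/s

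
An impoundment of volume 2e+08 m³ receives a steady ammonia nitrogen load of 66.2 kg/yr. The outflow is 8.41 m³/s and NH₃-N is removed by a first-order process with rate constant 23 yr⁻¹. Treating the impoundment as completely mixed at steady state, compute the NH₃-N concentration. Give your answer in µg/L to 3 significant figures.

0.0136 µg/L

Outflow Q = 8.41 m³/s × 3.156e+07 s/yr = 2.654e+08 m³/yr.
Steady-state CSTR mass balance: W = Q·C + k·V·C, so C = W/(Q + kV).
Q + kV = 2.654e+08 + 23·2e+08 = 4.865e+09 m³/yr.
C = 66.2/4.865e+09 = 1.361e-08 kg/m³ = 1.361e-05 mg/L = 0.01361 µg/L.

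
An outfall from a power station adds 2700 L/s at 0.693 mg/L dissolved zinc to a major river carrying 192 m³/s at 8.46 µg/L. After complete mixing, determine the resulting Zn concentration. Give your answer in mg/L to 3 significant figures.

2700 L/s = 2.7 m³/s.
8.46 µg/L = 0.00846 mg/L.
Flow-weighted mixing gives C = (2.7·0.693 + 192·0.00846) / (2.7 + 192) = 3.495/194.7 = 0.01795 mg/L.

0.0180 mg/L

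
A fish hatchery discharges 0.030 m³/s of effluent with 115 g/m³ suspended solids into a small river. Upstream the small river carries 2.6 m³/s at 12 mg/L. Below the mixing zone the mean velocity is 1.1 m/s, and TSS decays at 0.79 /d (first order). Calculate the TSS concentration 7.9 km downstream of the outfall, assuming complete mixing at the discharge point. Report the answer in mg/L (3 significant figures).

12.3 mg/L

After complete mixing, C₀ = (0.03·115 + 2.6·12) / 2.63 = 13.17 mg/L.
Travel time t = 7900 m / 1.1 m/s = 7182 s = 0.08312 d.
C = 13.17·exp(−0.79·0.08312) = 13.17·0.9364 = 12.34 mg/L.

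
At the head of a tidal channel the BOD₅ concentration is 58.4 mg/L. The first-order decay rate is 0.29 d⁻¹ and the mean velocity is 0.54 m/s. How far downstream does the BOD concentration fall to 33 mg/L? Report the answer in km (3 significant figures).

From C = C₀·e^(−kt), t = ln(C₀/C)/k = ln(58.4/33)/0.29 = 0.5708/0.29 = 1.968 d.
Distance = v·t = 0.54 m/s × 1.701e+05 s = 9.183e+04 m = 91.83 km.

91.8 km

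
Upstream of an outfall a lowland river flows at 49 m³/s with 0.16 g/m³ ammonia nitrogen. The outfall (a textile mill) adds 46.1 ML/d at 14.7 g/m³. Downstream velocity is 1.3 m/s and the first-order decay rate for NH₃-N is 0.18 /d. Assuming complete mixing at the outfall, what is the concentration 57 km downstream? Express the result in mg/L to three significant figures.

46.1 ML/d = 0.5336 m³/s.
After complete mixing, C₀ = (0.5336·14.7 + 49·0.16) / 49.53 = 0.3166 mg/L.
Travel time t = 5.7e+04 m / 1.3 m/s = 4.385e+04 s = 0.5075 d.
C = 0.3166·exp(−0.18·0.5075) = 0.3166·0.9127 = 0.289 mg/L.

0.289 mg/L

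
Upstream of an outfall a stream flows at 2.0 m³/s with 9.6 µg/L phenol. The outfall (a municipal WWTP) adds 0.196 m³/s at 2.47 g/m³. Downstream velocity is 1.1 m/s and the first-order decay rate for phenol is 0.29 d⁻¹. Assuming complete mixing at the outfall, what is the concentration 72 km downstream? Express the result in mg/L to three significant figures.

9.6 µg/L = 0.0096 mg/L.
After complete mixing, C₀ = (0.196·2.47 + 2·0.0096) / 2.196 = 0.2292 mg/L.
Travel time t = 7.2e+04 m / 1.1 m/s = 6.545e+04 s = 0.7576 d.
C = 0.2292·exp(−0.29·0.7576) = 0.2292·0.8028 = 0.184 mg/L.

0.184 mg/L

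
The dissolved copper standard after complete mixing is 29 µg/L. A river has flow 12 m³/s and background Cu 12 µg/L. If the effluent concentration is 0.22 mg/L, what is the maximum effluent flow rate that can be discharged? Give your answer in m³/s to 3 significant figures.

12 µg/L = 0.012 mg/L.
29 µg/L = 0.029 mg/L.
Mass balance at complete mixing: C_std·(Q_w + Q_r) = Q_w·C_e + Q_r·C_b.
Rearranging, Q_w = Q_r·(C_std − C_b)/(C_e − C_std) = 12·(0.029 − 0.012) / (0.22 − 0.029) = 1.068 m³/s.

1.07 m³/s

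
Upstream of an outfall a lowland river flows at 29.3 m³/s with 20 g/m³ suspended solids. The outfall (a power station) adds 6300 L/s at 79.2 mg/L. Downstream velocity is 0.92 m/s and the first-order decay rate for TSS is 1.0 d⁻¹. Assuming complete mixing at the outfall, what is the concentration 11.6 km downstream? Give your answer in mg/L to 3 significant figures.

26.3 mg/L

6300 L/s = 6.3 m³/s.
After complete mixing, C₀ = (6.3·79.2 + 29.3·20) / 35.6 = 30.48 mg/L.
Travel time t = 1.16e+04 m / 0.92 m/s = 1.261e+04 s = 0.1459 d.
C = 30.48·exp(−1.0·0.1459) = 30.48·0.8642 = 26.34 mg/L.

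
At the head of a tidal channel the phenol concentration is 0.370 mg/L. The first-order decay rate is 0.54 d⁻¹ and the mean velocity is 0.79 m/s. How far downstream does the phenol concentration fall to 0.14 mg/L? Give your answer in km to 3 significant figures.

123 km

From C = C₀·e^(−kt), t = ln(C₀/C)/k = ln(0.370/0.14)/0.54 = 0.9719/0.54 = 1.8 d.
Distance = v·t = 0.79 m/s × 1.555e+05 s = 1.228e+05 m = 122.8 km.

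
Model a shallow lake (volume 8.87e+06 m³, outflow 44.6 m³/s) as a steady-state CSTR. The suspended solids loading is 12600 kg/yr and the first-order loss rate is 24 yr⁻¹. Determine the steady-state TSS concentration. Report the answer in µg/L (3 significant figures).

Outflow Q = 44.6 m³/s × 3.156e+07 s/yr = 1.407e+09 m³/yr.
Steady-state CSTR mass balance: W = Q·C + k·V·C, so C = W/(Q + kV).
Q + kV = 1.407e+09 + 24·8.87e+06 = 1.62e+09 m³/yr.
C = 12600/1.62e+09 = 7.776e-06 kg/m³ = 0.007776 mg/L = 7.776 µg/L.

7.78 µg/L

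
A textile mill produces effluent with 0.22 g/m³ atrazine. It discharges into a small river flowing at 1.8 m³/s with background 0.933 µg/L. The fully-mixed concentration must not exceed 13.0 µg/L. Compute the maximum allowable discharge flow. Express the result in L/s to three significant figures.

105 L/s

0.933 µg/L = 0.000933 mg/L.
13.0 µg/L = 0.013 mg/L.
Mass balance at complete mixing: C_std·(Q_w + Q_r) = Q_w·C_e + Q_r·C_b.
Rearranging, Q_w = Q_r·(C_std − C_b)/(C_e − C_std) = 1.8·(0.013 − 0.000933) / (0.22 − 0.013) = 0.1049 m³/s.
= 104.9 L/s.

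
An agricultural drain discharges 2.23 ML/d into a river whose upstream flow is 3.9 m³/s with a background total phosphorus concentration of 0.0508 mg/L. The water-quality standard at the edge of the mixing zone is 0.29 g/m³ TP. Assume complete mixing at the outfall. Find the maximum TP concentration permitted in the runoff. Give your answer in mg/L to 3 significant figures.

36.4 mg/L

2.23 ML/d = 0.02581 m³/s.
Mass balance: 0.29·3.926 = 0.02581·Cₑ + 3.9·0.0508.
Cₑ = (1.138 − 0.1981) / 0.02581 = 36.43 mg/L.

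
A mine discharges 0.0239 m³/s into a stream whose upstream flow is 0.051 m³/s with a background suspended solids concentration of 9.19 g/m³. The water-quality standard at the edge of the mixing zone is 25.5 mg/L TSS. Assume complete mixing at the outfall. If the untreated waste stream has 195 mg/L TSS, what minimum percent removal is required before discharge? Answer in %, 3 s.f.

Mass balance: 25.5·0.0749 = 0.0239·Cₑ + 0.051·9.19.
Cₑ = (1.91 − 0.4687) / 0.0239 = 60.3 mg/L.
Required removal = 1 − 60.3/195 = 69.07 %.

69.1 %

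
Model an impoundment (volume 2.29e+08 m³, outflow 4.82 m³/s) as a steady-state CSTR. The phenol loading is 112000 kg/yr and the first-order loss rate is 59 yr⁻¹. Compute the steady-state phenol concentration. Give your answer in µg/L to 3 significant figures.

Outflow Q = 4.82 m³/s × 3.156e+07 s/yr = 1.521e+08 m³/yr.
Steady-state CSTR mass balance: W = Q·C + k·V·C, so C = W/(Q + kV).
Q + kV = 1.521e+08 + 59·2.29e+08 = 1.366e+10 m³/yr.
C = 112000/1.366e+10 = 8.197e-06 kg/m³ = 0.008197 mg/L = 8.197 µg/L.

8.20 µg/L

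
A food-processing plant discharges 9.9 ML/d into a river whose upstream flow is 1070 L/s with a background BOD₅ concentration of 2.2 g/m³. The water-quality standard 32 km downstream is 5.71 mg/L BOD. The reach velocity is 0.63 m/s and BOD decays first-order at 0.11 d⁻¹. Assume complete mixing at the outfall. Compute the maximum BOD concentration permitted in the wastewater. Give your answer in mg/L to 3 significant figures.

42.4 mg/L

9.9 ML/d = 0.1146 m³/s.
1070 L/s = 1.07 m³/s.
Travel time to the compliance point: t = 3.2e+04/0.63 = 5.079e+04 s = 0.5879 d; decay factor exp(−0.11·0.5879) = 0.9374.
So the concentration just after mixing may be at most 5.71/0.9374 = 6.091 mg/L.
Mass balance: 6.091·1.185 = 0.1146·Cₑ + 1.07·2.2.
Cₑ = (7.216 − 2.354) / 0.1146 = 42.43 mg/L.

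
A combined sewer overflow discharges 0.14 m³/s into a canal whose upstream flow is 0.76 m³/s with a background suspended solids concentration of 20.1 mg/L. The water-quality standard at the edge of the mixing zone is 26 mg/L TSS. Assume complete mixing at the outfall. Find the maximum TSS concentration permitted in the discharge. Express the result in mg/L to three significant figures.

58.0 mg/L

Mass balance: 26·0.9 = 0.14·Cₑ + 0.76·20.1.
Cₑ = (23.4 − 15.28) / 0.14 = 58.03 mg/L.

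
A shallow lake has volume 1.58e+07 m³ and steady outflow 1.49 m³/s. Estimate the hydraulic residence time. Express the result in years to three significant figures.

Q = 1.49 m³/s × 3.156e+07 s/yr = 4.702e+07 m³/yr.
Hydraulic residence time τ = V/Q = 1.58e+07/4.702e+07 = 0.336 yr.

0.336 yr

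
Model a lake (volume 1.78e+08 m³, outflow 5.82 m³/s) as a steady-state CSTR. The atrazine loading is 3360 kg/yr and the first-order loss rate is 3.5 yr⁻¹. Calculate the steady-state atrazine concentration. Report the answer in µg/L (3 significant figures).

Outflow Q = 5.82 m³/s × 3.156e+07 s/yr = 1.837e+08 m³/yr.
Steady-state CSTR mass balance: W = Q·C + k·V·C, so C = W/(Q + kV).
Q + kV = 1.837e+08 + 3.5·1.78e+08 = 8.067e+08 m³/yr.
C = 3360/8.067e+08 = 4.165e-06 kg/m³ = 0.004165 mg/L = 4.165 µg/L.

4.17 µg/L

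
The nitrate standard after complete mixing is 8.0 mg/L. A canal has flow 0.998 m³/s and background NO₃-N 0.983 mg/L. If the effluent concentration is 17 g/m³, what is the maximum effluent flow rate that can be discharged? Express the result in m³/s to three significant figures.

0.778 m³/s

Mass balance at complete mixing: C_std·(Q_w + Q_r) = Q_w·C_e + Q_r·C_b.
Rearranging, Q_w = Q_r·(C_std − C_b)/(C_e − C_std) = 0.998·(8 − 0.983) / (17 − 8) = 0.7781 m³/s.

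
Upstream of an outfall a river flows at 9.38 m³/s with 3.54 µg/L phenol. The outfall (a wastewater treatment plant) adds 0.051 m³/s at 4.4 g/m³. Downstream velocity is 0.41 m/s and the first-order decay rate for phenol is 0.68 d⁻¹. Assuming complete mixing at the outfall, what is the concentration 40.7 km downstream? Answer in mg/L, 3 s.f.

3.54 µg/L = 0.00354 mg/L.
After complete mixing, C₀ = (0.051·4.4 + 9.38·0.00354) / 9.431 = 0.02731 mg/L.
Travel time t = 4.07e+04 m / 0.41 m/s = 9.927e+04 s = 1.149 d.
C = 0.02731·exp(−0.68·1.149) = 0.02731·0.4578 = 0.01251 mg/L.

0.0125 mg/L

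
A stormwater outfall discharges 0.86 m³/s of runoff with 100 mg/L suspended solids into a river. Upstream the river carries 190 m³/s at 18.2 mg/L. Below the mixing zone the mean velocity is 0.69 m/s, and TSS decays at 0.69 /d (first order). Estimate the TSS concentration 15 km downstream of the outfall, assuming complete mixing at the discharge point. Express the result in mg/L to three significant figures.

After complete mixing, C₀ = (0.86·100 + 190·18.2) / 190.9 = 18.57 mg/L.
Travel time t = 1.5e+04 m / 0.69 m/s = 2.174e+04 s = 0.2516 d.
C = 18.57·exp(−0.69·0.2516) = 18.57·0.8406 = 15.61 mg/L.

15.6 mg/L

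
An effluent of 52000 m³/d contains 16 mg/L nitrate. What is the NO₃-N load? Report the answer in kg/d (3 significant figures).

52000 m³/d = 0.6019 m³/s.
Mass flux = Q·C = 0.6019 m³/s × 16 g/m³ = 9.63 g/s.
= 9.63 g/s × 86.4 = 832 kg/d.

832 kg/d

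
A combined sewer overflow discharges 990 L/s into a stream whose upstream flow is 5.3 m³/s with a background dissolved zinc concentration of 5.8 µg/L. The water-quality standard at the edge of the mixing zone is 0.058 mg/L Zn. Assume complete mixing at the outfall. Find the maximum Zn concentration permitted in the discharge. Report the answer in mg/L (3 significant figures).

0.337 mg/L

990 L/s = 0.99 m³/s.
5.8 µg/L = 0.0058 mg/L.
Mass balance: 0.058·6.29 = 0.99·Cₑ + 5.3·0.0058.
Cₑ = (0.3648 − 0.03074) / 0.99 = 0.3375 mg/L.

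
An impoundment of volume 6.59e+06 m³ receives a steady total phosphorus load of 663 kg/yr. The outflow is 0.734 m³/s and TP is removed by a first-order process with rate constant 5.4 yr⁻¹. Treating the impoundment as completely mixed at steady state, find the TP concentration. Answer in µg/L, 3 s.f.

Outflow Q = 0.734 m³/s × 3.156e+07 s/yr = 2.316e+07 m³/yr.
Steady-state CSTR mass balance: W = Q·C + k·V·C, so C = W/(Q + kV).
Q + kV = 2.316e+07 + 5.4·6.59e+06 = 5.875e+07 m³/yr.
C = 663/5.875e+07 = 1.129e-05 kg/m³ = 0.01129 mg/L = 11.29 µg/L.

11.3 µg/L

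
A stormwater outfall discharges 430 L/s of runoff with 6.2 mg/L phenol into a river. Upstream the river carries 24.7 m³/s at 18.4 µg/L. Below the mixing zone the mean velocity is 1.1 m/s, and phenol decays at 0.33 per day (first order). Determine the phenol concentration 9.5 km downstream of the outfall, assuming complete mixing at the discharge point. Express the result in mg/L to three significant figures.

0.120 mg/L

430 L/s = 0.43 m³/s.
18.4 µg/L = 0.0184 mg/L.
After complete mixing, C₀ = (0.43·6.2 + 24.7·0.0184) / 25.13 = 0.1242 mg/L.
Travel time t = 9500 m / 1.1 m/s = 8636 s = 0.09996 d.
C = 0.1242·exp(−0.33·0.09996) = 0.1242·0.9676 = 0.1201 mg/L.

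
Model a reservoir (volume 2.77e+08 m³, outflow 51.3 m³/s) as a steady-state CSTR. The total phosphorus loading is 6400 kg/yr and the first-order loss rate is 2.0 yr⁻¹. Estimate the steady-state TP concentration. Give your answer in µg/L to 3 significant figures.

2.95 µg/L

Outflow Q = 51.3 m³/s × 3.156e+07 s/yr = 1.619e+09 m³/yr.
Steady-state CSTR mass balance: W = Q·C + k·V·C, so C = W/(Q + kV).
Q + kV = 1.619e+09 + 2.0·2.77e+08 = 2.173e+09 m³/yr.
C = 6400/2.173e+09 = 2.945e-06 kg/m³ = 0.002945 mg/L = 2.945 µg/L.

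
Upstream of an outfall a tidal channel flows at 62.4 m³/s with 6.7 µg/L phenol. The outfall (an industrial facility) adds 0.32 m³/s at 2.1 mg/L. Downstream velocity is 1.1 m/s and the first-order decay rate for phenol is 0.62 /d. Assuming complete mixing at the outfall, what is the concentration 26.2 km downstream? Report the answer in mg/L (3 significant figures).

0.0146 mg/L

6.7 µg/L = 0.0067 mg/L.
After complete mixing, C₀ = (0.32·2.1 + 62.4·0.0067) / 62.72 = 0.01738 mg/L.
Travel time t = 2.62e+04 m / 1.1 m/s = 2.382e+04 s = 0.2757 d.
C = 0.01738·exp(−0.62·0.2757) = 0.01738·0.8429 = 0.01465 mg/L.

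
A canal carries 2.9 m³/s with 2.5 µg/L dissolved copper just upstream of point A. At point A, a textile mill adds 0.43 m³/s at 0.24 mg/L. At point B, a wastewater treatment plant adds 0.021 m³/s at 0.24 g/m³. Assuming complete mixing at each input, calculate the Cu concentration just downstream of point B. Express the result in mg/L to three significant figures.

2.5 µg/L = 0.0025 mg/L.
After input A: C = (2.9·0.0025 + 0.43·0.24) / 3.33 = 0.03317 mg/L.
After input B: C = (3.33·0.03317 + 0.021·0.24) / 3.351 = 0.03446 mg/L.

0.0345 mg/L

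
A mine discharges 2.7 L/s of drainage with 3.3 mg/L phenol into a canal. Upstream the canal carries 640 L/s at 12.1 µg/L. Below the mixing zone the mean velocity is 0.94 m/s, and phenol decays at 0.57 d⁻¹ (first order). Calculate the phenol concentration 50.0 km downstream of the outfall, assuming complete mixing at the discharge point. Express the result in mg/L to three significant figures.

2.7 L/s = 0.0027 m³/s.
640 L/s = 0.64 m³/s.
12.1 µg/L = 0.0121 mg/L.
After complete mixing, C₀ = (0.0027·3.3 + 0.64·0.0121) / 0.6427 = 0.02591 mg/L.
Travel time t = 5e+04 m / 0.94 m/s = 5.319e+04 s = 0.6156 d.
C = 0.02591·exp(−0.57·0.6156) = 0.02591·0.704 = 0.01824 mg/L.

0.0182 mg/L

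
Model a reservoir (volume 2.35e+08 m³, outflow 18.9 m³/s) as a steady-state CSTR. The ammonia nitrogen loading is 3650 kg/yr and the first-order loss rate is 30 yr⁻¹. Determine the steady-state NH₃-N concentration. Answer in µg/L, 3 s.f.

Outflow Q = 18.9 m³/s × 3.156e+07 s/yr = 5.964e+08 m³/yr.
Steady-state CSTR mass balance: W = Q·C + k·V·C, so C = W/(Q + kV).
Q + kV = 5.964e+08 + 30·2.35e+08 = 7.646e+09 m³/yr.
C = 3650/7.646e+09 = 4.773e-07 kg/m³ = 0.0004773 mg/L = 0.4773 µg/L.

0.477 µg/L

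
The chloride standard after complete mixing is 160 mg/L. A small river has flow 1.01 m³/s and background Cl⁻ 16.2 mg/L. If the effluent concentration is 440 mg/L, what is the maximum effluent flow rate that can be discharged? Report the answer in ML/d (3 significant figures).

44.8 ML/d

Mass balance at complete mixing: C_std·(Q_w + Q_r) = Q_w·C_e + Q_r·C_b.
Rearranging, Q_w = Q_r·(C_std − C_b)/(C_e − C_std) = 1.01·(160 − 16.2) / (440 − 160) = 0.5187 m³/s.
= 44.82 ML/d.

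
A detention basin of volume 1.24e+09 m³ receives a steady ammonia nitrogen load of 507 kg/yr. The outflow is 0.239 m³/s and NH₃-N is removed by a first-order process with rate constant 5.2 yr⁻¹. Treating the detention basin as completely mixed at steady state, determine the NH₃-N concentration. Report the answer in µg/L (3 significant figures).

0.0785 µg/L

Outflow Q = 0.239 m³/s × 3.156e+07 s/yr = 7.542e+06 m³/yr.
Steady-state CSTR mass balance: W = Q·C + k·V·C, so C = W/(Q + kV).
Q + kV = 7.542e+06 + 5.2·1.24e+09 = 6.456e+09 m³/yr.
C = 507/6.456e+09 = 7.854e-08 kg/m³ = 7.854e-05 mg/L = 0.07854 µg/L.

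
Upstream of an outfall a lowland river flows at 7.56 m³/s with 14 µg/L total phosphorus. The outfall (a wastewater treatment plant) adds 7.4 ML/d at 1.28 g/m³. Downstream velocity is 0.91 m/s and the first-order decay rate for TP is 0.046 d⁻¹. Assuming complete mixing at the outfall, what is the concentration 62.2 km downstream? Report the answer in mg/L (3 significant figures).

7.4 ML/d = 0.08565 m³/s.
14 µg/L = 0.014 mg/L.
After complete mixing, C₀ = (0.08565·1.28 + 7.56·0.014) / 7.646 = 0.02818 mg/L.
Travel time t = 6.22e+04 m / 0.91 m/s = 6.835e+04 s = 0.7911 d.
C = 0.02818·exp(−0.046·0.7911) = 0.02818·0.9643 = 0.02717 mg/L.

0.0272 mg/L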